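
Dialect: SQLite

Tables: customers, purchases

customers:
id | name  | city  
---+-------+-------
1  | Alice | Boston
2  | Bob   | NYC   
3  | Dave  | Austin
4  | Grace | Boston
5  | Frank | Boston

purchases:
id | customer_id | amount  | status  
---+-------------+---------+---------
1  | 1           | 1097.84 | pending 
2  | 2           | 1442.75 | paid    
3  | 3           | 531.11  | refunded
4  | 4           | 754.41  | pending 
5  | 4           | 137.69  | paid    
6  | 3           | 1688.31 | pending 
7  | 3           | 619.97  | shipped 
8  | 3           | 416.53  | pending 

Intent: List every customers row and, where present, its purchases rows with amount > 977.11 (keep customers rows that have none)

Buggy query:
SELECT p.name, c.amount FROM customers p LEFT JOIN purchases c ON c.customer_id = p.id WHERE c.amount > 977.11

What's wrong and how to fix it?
Bug: A WHERE condition on the right-hand table after LEFT JOIN drops unmatched parents

Fix: Put 'c.amount > 977.11' in the JOIN's ON clause instead of WHERE

Corrected query:
SELECT p.name, c.amount FROM customers p LEFT JOIN purchases c ON c.customer_id = p.id AND c.amount > 977.11

Result:
name  | amount 
------+--------
Alice | 1097.84
Bob   | 1442.75
Dave  | 1688.31
Grace | NULL   
Frank | NULL   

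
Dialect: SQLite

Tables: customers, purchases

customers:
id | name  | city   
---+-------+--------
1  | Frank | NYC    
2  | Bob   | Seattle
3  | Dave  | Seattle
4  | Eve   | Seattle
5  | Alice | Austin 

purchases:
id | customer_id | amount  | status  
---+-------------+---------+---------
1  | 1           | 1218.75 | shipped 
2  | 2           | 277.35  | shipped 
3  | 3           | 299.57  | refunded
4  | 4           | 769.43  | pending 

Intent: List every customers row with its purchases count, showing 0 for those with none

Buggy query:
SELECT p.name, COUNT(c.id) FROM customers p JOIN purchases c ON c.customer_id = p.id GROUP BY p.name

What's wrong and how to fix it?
Bug: INNER JOIN drops customers rows that have no matching purchases rows

Fix: Switch to LEFT JOIN to retain unmatched parent rows

Corrected query:
SELECT p.name, COUNT(c.id) FROM customers p LEFT JOIN purchases c ON c.customer_id = p.id GROUP BY p.name

Result:
name  | COUNT(c.id)
------+------------
Alice | 0          
Bob   | 1          
Dave  | 1          
Eve   | 1          
Frank | 1          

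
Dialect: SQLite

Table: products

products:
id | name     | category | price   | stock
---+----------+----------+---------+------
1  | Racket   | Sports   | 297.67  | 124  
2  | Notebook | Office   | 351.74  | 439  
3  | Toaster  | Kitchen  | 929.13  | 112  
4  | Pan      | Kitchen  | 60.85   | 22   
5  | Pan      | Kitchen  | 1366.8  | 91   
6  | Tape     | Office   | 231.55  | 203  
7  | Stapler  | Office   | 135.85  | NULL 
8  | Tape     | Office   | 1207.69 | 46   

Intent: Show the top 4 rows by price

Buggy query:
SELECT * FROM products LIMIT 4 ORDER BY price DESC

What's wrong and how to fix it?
Bug: LIMIT must come after ORDER BY

Fix: Sort with ORDER BY, then apply LIMIT

Corrected query:
SELECT * FROM products ORDER BY price DESC LIMIT 4

Result:
id | name     | category | price   | stock
---+----------+----------+---------+------
5  | Pan      | Kitchen  | 1366.8  | 91   
8  | Tape     | Office   | 1207.69 | 46   
3  | Toaster  | Kitchen  | 929.13  | 112  
2  | Notebook | Office   | 351.74  | 439  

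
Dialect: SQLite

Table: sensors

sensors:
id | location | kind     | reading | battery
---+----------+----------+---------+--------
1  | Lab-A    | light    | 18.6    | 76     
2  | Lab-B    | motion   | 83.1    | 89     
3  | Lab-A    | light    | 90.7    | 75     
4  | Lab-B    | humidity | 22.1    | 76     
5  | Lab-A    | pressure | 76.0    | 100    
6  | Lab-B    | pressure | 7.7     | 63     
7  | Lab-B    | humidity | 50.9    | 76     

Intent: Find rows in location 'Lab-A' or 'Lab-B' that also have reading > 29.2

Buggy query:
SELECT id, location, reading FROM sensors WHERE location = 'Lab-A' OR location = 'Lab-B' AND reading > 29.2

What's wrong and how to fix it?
Bug: AND binds tighter than OR, so this parses as location = 'Lab-A' OR (location = 'Lab-B' AND reading > 29.2)

Fix: Group the OR with parentheses (or use IN), then AND the threshold

Corrected query:
SELECT id, location, reading FROM sensors WHERE (location = 'Lab-A' OR location = 'Lab-B') AND reading > 29.2

Result:
id | location | reading
---+----------+--------
2  | Lab-B    | 83.1   
3  | Lab-A    | 90.7   
5  | Lab-A    | 76     
7  | Lab-B    | 50.9   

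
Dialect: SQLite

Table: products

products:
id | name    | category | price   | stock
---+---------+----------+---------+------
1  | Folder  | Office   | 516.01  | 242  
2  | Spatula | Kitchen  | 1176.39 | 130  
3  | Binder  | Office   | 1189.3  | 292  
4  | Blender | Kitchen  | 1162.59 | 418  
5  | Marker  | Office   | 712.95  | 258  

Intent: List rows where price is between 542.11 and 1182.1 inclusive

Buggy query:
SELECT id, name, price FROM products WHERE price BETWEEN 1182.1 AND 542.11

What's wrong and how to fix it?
Bug: BETWEEN expects the lower bound first; with 1182.1 AND 542.11 the range is empty

Fix: Swap the bounds so the smaller value comes first

Corrected query:
SELECT id, name, price FROM products WHERE price BETWEEN 542.11 AND 1182.1

Result:
id | name    | price  
---+---------+--------
2  | Spatula | 1176.39
4  | Blender | 1162.59
5  | Marker  | 712.95 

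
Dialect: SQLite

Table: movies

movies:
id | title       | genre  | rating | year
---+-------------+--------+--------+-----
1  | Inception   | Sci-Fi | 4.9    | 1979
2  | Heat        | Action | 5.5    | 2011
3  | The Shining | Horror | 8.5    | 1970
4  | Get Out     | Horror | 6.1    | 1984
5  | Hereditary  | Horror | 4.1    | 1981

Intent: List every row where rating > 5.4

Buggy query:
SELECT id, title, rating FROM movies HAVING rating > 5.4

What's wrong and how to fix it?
Bug: HAVING filters the output of aggregation, but this query has no GROUP BY and no aggregate functions, so SQLite rejects it (HAVING clause on a non-aggregate query); the condition here is per row

Fix: Replace HAVING with WHERE since the condition applies to individual rows

Corrected query:
SELECT id, title, rating FROM movies WHERE rating > 5.4

Result:
id | title       | rating
---+-------------+-------
2  | Heat        | 5.5   
3  | The Shining | 8.5   
4  | Get Out     | 6.1   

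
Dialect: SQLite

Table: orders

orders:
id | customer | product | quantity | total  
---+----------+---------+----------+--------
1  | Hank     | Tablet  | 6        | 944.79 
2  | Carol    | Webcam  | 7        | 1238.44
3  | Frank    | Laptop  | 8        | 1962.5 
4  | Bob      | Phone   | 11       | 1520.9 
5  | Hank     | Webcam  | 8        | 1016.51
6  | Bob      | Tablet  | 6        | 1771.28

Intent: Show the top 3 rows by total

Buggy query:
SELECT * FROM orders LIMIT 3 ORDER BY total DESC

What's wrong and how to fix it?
Bug: LIMIT must come after ORDER BY

Fix: Swap the clauses: ORDER BY first, then LIMIT

Corrected query:
SELECT * FROM orders ORDER BY total DESC LIMIT 3

Result:
id | customer | product | quantity | total  
---+----------+---------+----------+--------
3  | Frank    | Laptop  | 8        | 1962.5 
6  | Bob      | Tablet  | 6        | 1771.28
4  | Bob      | Phone   | 11       | 1520.9 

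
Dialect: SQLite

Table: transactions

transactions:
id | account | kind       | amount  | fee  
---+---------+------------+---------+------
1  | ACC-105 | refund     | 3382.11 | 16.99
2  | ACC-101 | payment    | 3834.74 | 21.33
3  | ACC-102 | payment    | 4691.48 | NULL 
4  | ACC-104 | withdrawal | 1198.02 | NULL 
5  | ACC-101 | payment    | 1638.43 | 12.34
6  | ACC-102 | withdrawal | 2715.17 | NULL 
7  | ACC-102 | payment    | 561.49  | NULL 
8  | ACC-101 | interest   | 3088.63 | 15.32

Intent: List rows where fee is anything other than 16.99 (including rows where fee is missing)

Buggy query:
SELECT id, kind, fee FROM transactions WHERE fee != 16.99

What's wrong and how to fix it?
Bug: Inequality against NULL is unknown, not true; rows with NULL are dropped

Fix: Handle NULL separately with IS NULL alongside the inequality

Corrected query:
SELECT id, kind, fee FROM transactions WHERE fee != 16.99 OR fee IS NULL

Result:
id | kind       | fee  
---+------------+------
2  | payment    | 21.33
3  | payment    | NULL 
4  | withdrawal | NULL 
5  | payment    | 12.34
6  | withdrawal | NULL 
7  | payment    | NULL 
8  | interest   | 15.32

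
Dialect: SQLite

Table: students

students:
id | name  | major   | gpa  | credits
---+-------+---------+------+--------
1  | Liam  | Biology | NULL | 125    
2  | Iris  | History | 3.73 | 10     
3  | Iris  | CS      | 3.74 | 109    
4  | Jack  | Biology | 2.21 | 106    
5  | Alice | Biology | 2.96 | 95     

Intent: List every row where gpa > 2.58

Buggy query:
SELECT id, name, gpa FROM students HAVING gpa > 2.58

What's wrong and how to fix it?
Bug: HAVING filters the output of aggregation, but this query has no GROUP BY and no aggregate functions, so SQLite rejects it (HAVING clause on a non-aggregate query); the condition here is per row

Fix: Use WHERE for row-level filtering

Corrected query:
SELECT id, name, gpa FROM students WHERE gpa > 2.58

Result:
id | name  | gpa 
---+-------+-----
2  | Iris  | 3.73
3  | Iris  | 3.74
5  | Alice | 2.96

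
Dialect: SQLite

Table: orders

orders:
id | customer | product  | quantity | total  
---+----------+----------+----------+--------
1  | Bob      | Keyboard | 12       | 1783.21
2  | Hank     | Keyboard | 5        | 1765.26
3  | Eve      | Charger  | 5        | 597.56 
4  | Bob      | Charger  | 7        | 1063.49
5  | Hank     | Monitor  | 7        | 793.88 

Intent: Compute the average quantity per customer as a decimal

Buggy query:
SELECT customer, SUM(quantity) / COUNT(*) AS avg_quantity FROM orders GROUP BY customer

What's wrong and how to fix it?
Bug: Both operands are integers, so '/' performs integer division and truncates

Fix: Cast one side to REAL so the division keeps the fractional part

Corrected query:
SELECT customer, SUM(quantity) * 1.0 / COUNT(*) AS avg_quantity FROM orders GROUP BY customer

Result:
customer | avg_quantity
---------+-------------
Bob      | 9.5         
Eve      | 5           
Hank     | 6           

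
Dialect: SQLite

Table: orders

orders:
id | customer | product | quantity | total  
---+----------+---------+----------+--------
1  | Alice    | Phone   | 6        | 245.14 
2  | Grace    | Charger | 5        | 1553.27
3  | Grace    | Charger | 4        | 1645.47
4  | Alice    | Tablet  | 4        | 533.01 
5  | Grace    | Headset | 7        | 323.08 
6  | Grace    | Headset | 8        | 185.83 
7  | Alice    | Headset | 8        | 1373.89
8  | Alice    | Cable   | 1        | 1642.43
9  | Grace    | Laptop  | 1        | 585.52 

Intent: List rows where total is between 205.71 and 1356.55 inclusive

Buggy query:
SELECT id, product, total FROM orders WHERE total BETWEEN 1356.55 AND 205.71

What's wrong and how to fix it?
Bug: The bounds are reversed; BETWEEN a AND b requires a <= b to match anything

Fix: Write BETWEEN 205.71 AND 1356.55

Corrected query:
SELECT id, product, total FROM orders WHERE total BETWEEN 205.71 AND 1356.55

Result:
id | product | total 
---+---------+-------
1  | Phone   | 245.14
4  | Tablet  | 533.01
5  | Headset | 323.08
9  | Laptop  | 585.52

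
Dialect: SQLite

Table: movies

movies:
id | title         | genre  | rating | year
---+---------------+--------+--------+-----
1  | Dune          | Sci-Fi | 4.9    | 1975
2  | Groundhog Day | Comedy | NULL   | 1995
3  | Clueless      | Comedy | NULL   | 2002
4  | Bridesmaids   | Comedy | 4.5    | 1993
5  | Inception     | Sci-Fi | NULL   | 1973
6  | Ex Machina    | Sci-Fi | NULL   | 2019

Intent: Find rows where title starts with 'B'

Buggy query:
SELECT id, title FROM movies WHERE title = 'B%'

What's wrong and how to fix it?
Bug: '=' compares the literal string including the % character; pattern matching needs LIKE

Fix: Replace '=' with LIKE so 'B%' is treated as a pattern

Corrected query:
SELECT id, title FROM movies WHERE title LIKE 'B%'

Result:
id | title      
---+------------
4  | Bridesmaids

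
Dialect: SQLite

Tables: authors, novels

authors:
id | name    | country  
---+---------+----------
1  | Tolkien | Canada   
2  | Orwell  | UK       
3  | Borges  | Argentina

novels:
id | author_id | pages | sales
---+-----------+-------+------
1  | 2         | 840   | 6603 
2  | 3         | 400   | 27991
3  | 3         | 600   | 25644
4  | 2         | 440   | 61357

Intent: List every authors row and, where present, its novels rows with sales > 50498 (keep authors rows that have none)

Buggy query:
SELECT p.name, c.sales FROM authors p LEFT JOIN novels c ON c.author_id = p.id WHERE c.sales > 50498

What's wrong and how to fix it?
Bug: Filtering c.sales in WHERE discards the NULL rows produced by LEFT JOIN, turning it into an inner join

Fix: Put 'c.sales > 50498' in the JOIN's ON clause instead of WHERE

Corrected query:
SELECT p.name, c.sales FROM authors p LEFT JOIN novels c ON c.author_id = p.id AND c.sales > 50498

Result:
name    | sales
--------+------
Tolkien | NULL 
Orwell  | 61357
Borges  | NULL 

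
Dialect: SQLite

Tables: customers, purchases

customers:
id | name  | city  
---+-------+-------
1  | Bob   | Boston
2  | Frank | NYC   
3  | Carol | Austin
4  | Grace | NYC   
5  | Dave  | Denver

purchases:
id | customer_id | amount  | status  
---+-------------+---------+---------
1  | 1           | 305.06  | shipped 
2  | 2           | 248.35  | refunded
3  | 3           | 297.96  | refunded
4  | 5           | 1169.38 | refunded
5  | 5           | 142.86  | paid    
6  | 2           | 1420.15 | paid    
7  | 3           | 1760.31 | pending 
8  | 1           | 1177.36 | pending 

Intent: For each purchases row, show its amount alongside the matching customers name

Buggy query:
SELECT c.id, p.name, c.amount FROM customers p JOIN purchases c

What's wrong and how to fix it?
Bug: JOIN with no ON clause produces a cartesian product; every purchases row pairs with every customers row

Fix: Specify the join condition linking the foreign key to the parent id

Corrected query:
SELECT c.id, p.name, c.amount FROM customers p JOIN purchases c ON c.customer_id = p.id

Result:
id | name  | amount 
---+-------+--------
1  | Bob   | 305.06 
2  | Frank | 248.35 
3  | Carol | 297.96 
4  | Dave  | 1169.38
5  | Dave  | 142.86 
6  | Frank | 1420.15
7  | Carol | 1760.31
8  | Bob   | 1177.36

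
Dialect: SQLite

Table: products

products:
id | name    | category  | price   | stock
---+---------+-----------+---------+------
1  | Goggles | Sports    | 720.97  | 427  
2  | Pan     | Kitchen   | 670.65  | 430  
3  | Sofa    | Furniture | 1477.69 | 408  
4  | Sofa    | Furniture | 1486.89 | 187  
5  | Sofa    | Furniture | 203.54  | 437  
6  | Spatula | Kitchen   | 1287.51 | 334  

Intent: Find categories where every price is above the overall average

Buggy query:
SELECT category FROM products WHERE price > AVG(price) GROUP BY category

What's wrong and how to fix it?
Bug: AVG() is an aggregate; it can't sit directly in WHERE

Fix: Compute the overall average in a scalar subquery and compare each group's MIN against it in HAVING

Corrected query:
SELECT category FROM products GROUP BY category HAVING MIN(price) > (SELECT AVG(price) FROM products)

Result:
(no rows)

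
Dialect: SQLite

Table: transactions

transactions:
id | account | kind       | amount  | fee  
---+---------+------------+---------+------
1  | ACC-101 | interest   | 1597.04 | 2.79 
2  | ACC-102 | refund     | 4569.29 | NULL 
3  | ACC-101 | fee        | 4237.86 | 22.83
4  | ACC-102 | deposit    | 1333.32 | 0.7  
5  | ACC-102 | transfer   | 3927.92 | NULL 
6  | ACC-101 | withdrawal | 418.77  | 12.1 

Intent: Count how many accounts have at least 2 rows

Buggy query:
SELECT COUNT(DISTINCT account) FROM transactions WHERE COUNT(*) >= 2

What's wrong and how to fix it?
Bug: WHERE filters individual rows, not groups, so a group-level COUNT is invalid there

Fix: Group first with HAVING COUNT(*) >= 2, then COUNT the resulting groups

Corrected query:
SELECT COUNT(*) FROM (SELECT account FROM transactions GROUP BY account HAVING COUNT(*) >= 2)

Result:
COUNT(*)
--------
2       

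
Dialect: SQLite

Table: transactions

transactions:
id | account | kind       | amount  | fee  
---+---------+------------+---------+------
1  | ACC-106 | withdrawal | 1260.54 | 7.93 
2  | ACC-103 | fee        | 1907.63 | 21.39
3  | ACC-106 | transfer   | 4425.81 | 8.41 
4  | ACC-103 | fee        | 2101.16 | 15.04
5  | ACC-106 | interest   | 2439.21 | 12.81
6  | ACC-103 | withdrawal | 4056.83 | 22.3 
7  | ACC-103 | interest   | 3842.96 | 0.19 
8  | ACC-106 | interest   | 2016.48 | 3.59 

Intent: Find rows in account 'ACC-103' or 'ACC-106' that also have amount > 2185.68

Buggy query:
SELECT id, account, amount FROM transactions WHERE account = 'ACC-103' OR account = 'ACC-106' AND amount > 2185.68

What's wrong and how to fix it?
Bug: Without parentheses, AND is evaluated before OR, so the amount filter only applies to the 'ACC-106' branch

Fix: Group the OR with parentheses (or use IN), then AND the threshold

Corrected query:
SELECT id, account, amount FROM transactions WHERE (account = 'ACC-103' OR account = 'ACC-106') AND amount > 2185.68

Result:
id | account | amount 
---+---------+--------
3  | ACC-106 | 4425.81
5  | ACC-106 | 2439.21
6  | ACC-103 | 4056.83
7  | ACC-103 | 3842.96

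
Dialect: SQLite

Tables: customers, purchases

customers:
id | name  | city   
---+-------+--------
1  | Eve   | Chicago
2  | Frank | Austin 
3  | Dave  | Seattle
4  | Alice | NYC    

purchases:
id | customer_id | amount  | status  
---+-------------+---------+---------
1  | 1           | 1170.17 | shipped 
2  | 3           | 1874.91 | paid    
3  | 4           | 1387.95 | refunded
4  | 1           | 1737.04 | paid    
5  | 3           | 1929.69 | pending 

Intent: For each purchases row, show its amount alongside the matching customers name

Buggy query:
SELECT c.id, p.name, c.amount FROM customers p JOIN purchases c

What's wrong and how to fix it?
Bug: Missing join condition: each purchases row is matched to all customers rows instead of just its own

Fix: Specify the join condition linking the foreign key to the parent id

Corrected query:
SELECT c.id, p.name, c.amount FROM customers p JOIN purchases c ON c.customer_id = p.id

Result:
id | name  | amount 
---+-------+--------
1  | Eve   | 1170.17
2  | Dave  | 1874.91
3  | Alice | 1387.95
4  | Eve   | 1737.04
5  | Dave  | 1929.69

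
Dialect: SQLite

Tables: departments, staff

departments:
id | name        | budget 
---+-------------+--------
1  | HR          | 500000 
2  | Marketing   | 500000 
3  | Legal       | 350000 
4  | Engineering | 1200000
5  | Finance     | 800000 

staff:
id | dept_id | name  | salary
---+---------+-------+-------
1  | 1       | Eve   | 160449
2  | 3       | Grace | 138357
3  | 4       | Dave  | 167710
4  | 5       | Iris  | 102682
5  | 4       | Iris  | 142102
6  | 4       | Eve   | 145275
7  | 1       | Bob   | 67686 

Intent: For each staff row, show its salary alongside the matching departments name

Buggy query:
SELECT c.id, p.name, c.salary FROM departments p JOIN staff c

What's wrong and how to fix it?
Bug: JOIN with no ON clause produces a cartesian product; every staff row pairs with every departments row

Fix: Add ON c.dept_id = p.id to the JOIN

Corrected query:
SELECT c.id, p.name, c.salary FROM departments p JOIN staff c ON c.dept_id = p.id

Result:
id | name        | salary
---+-------------+-------
1  | HR          | 160449
2  | Legal       | 138357
3  | Engineering | 167710
4  | Finance     | 102682
5  | Engineering | 142102
6  | Engineering | 145275
7  | HR          | 67686 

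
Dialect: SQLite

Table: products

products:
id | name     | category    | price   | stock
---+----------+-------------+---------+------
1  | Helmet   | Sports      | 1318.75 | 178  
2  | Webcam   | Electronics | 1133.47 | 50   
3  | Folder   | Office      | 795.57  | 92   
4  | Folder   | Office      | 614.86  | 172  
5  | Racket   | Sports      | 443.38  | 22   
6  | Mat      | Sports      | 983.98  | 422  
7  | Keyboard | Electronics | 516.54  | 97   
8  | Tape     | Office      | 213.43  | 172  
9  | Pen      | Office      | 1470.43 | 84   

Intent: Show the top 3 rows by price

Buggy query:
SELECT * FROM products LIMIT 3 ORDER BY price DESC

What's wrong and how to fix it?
Bug: LIMIT must come after ORDER BY

Fix: Sort with ORDER BY, then apply LIMIT

Corrected query:
SELECT * FROM products ORDER BY price DESC LIMIT 3

Result:
id | name   | category    | price   | stock
---+--------+-------------+---------+------
9  | Pen    | Office      | 1470.43 | 84   
1  | Helmet | Sports      | 1318.75 | 178  
2  | Webcam | Electronics | 1133.47 | 50   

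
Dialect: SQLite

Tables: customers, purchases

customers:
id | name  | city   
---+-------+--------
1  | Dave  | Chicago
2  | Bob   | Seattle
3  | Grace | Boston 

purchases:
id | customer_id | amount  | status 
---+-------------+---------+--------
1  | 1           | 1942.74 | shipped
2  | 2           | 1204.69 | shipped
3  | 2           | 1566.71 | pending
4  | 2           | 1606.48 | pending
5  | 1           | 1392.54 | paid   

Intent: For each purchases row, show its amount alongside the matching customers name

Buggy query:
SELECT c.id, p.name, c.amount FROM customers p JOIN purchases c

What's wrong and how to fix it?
Bug: Missing join condition: each purchases row is matched to all customers rows instead of just its own

Fix: Specify the join condition linking the foreign key to the parent id

Corrected query:
SELECT c.id, p.name, c.amount FROM customers p JOIN purchases c ON c.customer_id = p.id

Result:
id | name | amount 
---+------+--------
1  | Dave | 1942.74
2  | Bob  | 1204.69
3  | Bob  | 1566.71
4  | Bob  | 1606.48
5  | Dave | 1392.54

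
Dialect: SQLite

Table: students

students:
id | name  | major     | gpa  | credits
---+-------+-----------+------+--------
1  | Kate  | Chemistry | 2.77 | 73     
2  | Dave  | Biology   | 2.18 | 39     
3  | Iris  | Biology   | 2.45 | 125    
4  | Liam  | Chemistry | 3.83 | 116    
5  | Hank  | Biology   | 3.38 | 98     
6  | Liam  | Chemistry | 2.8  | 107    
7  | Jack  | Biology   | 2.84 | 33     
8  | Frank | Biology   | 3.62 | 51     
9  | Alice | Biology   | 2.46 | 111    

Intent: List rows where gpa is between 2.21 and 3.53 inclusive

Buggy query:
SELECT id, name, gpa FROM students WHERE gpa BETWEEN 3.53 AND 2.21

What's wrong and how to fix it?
Bug: The bounds are reversed; BETWEEN a AND b requires a <= b to match anything

Fix: Write BETWEEN 2.21 AND 3.53

Corrected query:
SELECT id, name, gpa FROM students WHERE gpa BETWEEN 2.21 AND 3.53

Result:
id | name  | gpa 
---+-------+-----
1  | Kate  | 2.77
3  | Iris  | 2.45
5  | Hank  | 3.38
6  | Liam  | 2.8 
7  | Jack  | 2.84
9  | Alice | 2.46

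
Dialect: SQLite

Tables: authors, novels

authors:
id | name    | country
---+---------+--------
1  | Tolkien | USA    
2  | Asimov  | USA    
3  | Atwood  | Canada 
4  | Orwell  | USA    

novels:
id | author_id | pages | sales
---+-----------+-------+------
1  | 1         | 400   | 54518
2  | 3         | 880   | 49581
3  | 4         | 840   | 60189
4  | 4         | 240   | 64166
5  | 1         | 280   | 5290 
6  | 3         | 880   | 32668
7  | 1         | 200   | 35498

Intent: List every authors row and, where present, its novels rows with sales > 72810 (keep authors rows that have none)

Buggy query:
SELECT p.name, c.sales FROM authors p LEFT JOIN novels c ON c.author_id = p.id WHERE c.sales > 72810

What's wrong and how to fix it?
Bug: Filtering c.sales in WHERE discards the NULL rows produced by LEFT JOIN, turning it into an inner join

Fix: Move the right-table condition into the ON clause so unmatched parents are kept

Corrected query:
SELECT p.name, c.sales FROM authors p LEFT JOIN novels c ON c.author_id = p.id AND c.sales > 72810

Result:
name    | sales
--------+------
Tolkien | NULL 
Asimov  | NULL 
Atwood  | NULL 
Orwell  | NULL 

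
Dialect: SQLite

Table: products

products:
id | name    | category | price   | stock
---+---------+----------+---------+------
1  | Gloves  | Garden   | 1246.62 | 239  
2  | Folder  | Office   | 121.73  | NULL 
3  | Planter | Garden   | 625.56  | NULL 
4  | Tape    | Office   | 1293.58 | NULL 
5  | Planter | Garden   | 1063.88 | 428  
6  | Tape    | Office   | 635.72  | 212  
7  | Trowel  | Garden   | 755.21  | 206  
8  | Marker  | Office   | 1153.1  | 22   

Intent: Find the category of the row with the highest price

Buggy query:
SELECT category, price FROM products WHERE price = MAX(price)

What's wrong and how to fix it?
Bug: WHERE is evaluated per row; an aggregate over the whole table isn't defined there

Fix: Use a subquery: WHERE price = (SELECT MAX(price) FROM products)

Corrected query:
SELECT category, price FROM products WHERE price = (SELECT MAX(price) FROM products)

Result:
category | price  
---------+--------
Office   | 1293.58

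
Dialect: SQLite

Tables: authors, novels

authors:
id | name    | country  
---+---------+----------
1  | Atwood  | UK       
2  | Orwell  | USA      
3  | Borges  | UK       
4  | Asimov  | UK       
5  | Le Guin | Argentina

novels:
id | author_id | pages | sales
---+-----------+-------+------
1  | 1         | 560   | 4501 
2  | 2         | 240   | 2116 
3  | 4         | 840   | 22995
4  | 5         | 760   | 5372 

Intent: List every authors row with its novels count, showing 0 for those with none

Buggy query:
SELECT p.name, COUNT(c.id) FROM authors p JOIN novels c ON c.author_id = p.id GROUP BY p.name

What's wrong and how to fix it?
Bug: INNER JOIN drops authors rows that have no matching novels rows

Fix: Use LEFT JOIN so parents without children still appear (COUNT(c.id) gives 0)

Corrected query:
SELECT p.name, COUNT(c.id) FROM authors p LEFT JOIN novels c ON c.author_id = p.id GROUP BY p.name

Result:
name    | COUNT(c.id)
--------+------------
Asimov  | 1          
Atwood  | 1          
Borges  | 0          
Le Guin | 1          
Orwell  | 1          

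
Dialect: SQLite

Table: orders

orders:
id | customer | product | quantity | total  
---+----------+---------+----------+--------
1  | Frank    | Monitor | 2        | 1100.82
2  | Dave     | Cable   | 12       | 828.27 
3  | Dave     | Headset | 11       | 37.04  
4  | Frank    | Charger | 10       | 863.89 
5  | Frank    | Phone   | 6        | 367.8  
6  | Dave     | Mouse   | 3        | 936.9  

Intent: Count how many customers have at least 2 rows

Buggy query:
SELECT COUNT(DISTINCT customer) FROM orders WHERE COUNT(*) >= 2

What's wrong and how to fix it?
Bug: COUNT(*) cannot appear in WHERE; the per-group count doesn't exist yet

Fix: Group first with HAVING COUNT(*) >= 2, then COUNT the resulting groups

Corrected query:
SELECT COUNT(*) FROM (SELECT customer FROM orders GROUP BY customer HAVING COUNT(*) >= 2)

Result:
COUNT(*)
--------
2       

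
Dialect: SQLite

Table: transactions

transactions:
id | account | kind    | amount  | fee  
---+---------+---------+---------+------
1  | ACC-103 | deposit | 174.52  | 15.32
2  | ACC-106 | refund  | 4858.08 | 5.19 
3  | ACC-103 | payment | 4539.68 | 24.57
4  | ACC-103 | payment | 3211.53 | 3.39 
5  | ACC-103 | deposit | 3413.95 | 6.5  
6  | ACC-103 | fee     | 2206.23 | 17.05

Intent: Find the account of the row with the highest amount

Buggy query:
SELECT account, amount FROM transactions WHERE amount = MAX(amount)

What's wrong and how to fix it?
Bug: WHERE is evaluated per row; an aggregate over the whole table isn't defined there

Fix: Use a subquery: WHERE amount = (SELECT MAX(amount) FROM transactions)

Corrected query:
SELECT account, amount FROM transactions WHERE amount = (SELECT MAX(amount) FROM transactions)

Result:
account | amount 
--------+--------
ACC-106 | 4858.08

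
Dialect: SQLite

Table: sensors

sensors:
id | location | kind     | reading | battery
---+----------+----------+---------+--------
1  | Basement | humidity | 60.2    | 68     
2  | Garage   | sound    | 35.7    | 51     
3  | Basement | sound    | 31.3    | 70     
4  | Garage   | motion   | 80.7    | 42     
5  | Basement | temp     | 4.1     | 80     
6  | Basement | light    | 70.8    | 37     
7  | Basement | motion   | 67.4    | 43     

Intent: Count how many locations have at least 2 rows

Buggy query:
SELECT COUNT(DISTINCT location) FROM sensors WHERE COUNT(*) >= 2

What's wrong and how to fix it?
Bug: COUNT(*) cannot appear in WHERE; the per-group count doesn't exist yet

Fix: Use a subquery that GROUPs and filters with HAVING, then count its rows

Corrected query:
SELECT COUNT(*) FROM (SELECT location FROM sensors GROUP BY location HAVING COUNT(*) >= 2)

Result:
COUNT(*)
--------
2       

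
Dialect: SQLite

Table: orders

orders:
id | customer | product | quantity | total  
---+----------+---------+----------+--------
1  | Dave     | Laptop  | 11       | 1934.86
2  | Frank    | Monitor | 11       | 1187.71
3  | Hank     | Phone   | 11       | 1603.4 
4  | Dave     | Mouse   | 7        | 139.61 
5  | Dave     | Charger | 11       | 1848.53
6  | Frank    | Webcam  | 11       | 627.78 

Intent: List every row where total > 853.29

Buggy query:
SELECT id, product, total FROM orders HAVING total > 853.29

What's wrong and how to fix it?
Bug: This is a non-aggregate query (no GROUP BY, no aggregates), so in SQLite the HAVING clause is invalid here; a row-level condition belongs in WHERE

Fix: Use WHERE for row-level filtering

Corrected query:
SELECT id, product, total FROM orders WHERE total > 853.29

Result:
id | product | total  
---+---------+--------
1  | Laptop  | 1934.86
2  | Monitor | 1187.71
3  | Phone   | 1603.4 
5  | Charger | 1848.53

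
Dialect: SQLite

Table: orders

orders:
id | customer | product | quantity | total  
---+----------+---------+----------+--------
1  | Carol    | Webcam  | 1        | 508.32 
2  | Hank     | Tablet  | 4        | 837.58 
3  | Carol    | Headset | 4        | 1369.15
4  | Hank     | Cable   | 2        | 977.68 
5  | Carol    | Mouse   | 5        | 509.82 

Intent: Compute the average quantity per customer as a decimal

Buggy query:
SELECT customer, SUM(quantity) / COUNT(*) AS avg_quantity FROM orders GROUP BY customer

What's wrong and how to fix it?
Bug: SUM(quantity) and COUNT(*) are both integers; the division truncates the fractional part

Fix: Multiply by 1.0 (or CAST to REAL) to force floating-point division

Corrected query:
SELECT customer, SUM(quantity) * 1.0 / COUNT(*) AS avg_quantity FROM orders GROUP BY customer

Result:
customer | avg_quantity
---------+-------------
Carol    | 3.333333    
Hank     | 3           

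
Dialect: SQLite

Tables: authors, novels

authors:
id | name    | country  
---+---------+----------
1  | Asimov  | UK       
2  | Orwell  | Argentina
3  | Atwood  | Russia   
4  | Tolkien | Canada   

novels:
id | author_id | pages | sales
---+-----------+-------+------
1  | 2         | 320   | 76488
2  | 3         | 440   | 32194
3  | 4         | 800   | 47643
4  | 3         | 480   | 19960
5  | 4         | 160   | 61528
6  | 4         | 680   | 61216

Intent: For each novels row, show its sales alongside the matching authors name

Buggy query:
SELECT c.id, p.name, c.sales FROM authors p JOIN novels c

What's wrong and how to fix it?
Bug: Missing join condition: each novels row is matched to all authors rows instead of just its own

Fix: Specify the join condition linking the foreign key to the parent id

Corrected query:
SELECT c.id, p.name, c.sales FROM authors p JOIN novels c ON c.author_id = p.id

Result:
id | name    | sales
---+---------+------
1  | Orwell  | 76488
2  | Atwood  | 32194
3  | Tolkien | 47643
4  | Atwood  | 19960
5  | Tolkien | 61528
6  | Tolkien | 61216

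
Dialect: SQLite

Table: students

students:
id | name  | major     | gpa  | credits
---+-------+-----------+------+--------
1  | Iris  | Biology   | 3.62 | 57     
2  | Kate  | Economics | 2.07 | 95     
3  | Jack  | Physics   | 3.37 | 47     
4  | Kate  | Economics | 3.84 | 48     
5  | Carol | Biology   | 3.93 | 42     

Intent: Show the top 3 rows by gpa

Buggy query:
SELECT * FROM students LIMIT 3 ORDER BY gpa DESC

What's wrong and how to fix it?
Bug: ORDER BY cannot follow LIMIT; LIMIT is the final clause

Fix: Swap the clauses: ORDER BY first, then LIMIT

Corrected query:
SELECT * FROM students ORDER BY gpa DESC LIMIT 3

Result:
id | name  | major     | gpa  | credits
---+-------+-----------+------+--------
5  | Carol | Biology   | 3.93 | 42     
4  | Kate  | Economics | 3.84 | 48     
1  | Iris  | Biology   | 3.62 | 57     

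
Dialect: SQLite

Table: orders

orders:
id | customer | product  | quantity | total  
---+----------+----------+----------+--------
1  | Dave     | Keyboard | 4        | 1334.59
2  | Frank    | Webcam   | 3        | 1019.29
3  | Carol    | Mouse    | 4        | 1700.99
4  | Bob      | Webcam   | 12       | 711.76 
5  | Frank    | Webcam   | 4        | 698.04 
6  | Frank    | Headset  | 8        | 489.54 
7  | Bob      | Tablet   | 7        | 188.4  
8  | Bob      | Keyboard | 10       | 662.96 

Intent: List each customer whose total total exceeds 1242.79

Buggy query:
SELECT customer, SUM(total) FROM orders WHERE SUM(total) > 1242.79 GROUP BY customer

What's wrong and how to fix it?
Bug: WHERE runs before GROUP BY, so aggregates aren't available there

Fix: Move the aggregate condition to a HAVING clause

Corrected query:
SELECT customer, SUM(total) FROM orders GROUP BY customer HAVING SUM(total) > 1242.79

Result:
customer | SUM(total)
---------+-----------
Bob      | 1563.12   
Carol    | 1700.99   
Dave     | 1334.59   
Frank    | 2206.87   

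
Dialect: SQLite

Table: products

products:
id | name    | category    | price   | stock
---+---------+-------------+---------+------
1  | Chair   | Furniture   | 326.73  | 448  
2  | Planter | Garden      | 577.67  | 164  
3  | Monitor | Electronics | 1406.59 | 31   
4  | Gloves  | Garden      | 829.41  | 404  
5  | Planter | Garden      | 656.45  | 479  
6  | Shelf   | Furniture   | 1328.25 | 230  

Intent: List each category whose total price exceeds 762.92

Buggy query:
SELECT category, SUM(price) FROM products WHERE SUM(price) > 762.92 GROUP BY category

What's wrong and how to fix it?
Bug: WHERE runs before GROUP BY, so aggregates aren't available there

Fix: Move the aggregate condition to a HAVING clause

Corrected query:
SELECT category, SUM(price) FROM products GROUP BY category HAVING SUM(price) > 762.92

Result:
category    | SUM(price)
------------+-----------
Electronics | 1406.59   
Furniture   | 1654.98   
Garden      | 2063.53   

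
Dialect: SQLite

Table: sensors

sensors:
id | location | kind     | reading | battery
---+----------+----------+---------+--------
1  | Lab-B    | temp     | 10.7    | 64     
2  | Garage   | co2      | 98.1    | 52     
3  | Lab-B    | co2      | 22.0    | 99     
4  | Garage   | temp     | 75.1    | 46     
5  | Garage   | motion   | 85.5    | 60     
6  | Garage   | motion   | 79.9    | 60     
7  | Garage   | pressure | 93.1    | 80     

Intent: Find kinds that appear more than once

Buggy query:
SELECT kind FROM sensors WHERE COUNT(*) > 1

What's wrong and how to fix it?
Bug: COUNT(*) is an aggregate and cannot be used in WHERE

Fix: GROUP BY kind, then filter groups with HAVING COUNT(*) > 1

Corrected query:
SELECT kind FROM sensors GROUP BY kind HAVING COUNT(*) > 1

Result:
kind  
------
co2   
motion
temp  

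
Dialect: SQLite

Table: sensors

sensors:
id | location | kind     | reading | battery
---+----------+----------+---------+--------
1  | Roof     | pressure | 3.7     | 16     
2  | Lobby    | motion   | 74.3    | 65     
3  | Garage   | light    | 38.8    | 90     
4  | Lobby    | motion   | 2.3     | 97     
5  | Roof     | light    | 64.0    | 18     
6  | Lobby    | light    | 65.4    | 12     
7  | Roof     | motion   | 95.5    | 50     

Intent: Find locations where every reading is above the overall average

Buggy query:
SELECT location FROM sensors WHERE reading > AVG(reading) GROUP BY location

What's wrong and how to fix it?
Bug: WHERE evaluates per row before aggregation, so AVG() is unavailable

Fix: Use a subquery for AVG and a HAVING MIN(...) filter so the condition holds for every row in the group

Corrected query:
SELECT location FROM sensors GROUP BY location HAVING MIN(reading) > (SELECT AVG(reading) FROM sensors)

Result:
(no rows)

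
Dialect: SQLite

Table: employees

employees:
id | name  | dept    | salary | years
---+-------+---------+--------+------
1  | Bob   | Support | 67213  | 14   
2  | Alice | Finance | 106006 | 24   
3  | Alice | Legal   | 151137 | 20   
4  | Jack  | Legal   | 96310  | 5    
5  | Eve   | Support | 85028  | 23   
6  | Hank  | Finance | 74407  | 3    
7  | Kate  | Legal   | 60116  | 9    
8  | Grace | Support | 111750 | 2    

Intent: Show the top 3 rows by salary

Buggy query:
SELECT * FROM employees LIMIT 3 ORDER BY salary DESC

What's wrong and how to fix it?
Bug: ORDER BY cannot follow LIMIT; LIMIT is the final clause

Fix: Swap the clauses: ORDER BY first, then LIMIT

Corrected query:
SELECT * FROM employees ORDER BY salary DESC LIMIT 3

Result:
id | name  | dept    | salary | years
---+-------+---------+--------+------
3  | Alice | Legal   | 151137 | 20   
8  | Grace | Support | 111750 | 2    
2  | Alice | Finance | 106006 | 24   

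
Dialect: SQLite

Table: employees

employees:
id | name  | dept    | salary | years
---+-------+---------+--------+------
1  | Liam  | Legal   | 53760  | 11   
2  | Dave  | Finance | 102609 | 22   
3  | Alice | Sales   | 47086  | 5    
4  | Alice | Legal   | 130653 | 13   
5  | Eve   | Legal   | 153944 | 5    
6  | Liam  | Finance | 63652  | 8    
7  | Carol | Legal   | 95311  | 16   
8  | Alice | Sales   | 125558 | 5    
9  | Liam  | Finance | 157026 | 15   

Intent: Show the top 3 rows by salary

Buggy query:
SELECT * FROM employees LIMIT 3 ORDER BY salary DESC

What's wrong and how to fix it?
Bug: ORDER BY cannot follow LIMIT; LIMIT is the final clause

Fix: Sort with ORDER BY, then apply LIMIT

Corrected query:
SELECT * FROM employees ORDER BY salary DESC LIMIT 3

Result:
id | name  | dept    | salary | years
---+-------+---------+--------+------
9  | Liam  | Finance | 157026 | 15   
5  | Eve   | Legal   | 153944 | 5    
4  | Alice | Legal   | 130653 | 13   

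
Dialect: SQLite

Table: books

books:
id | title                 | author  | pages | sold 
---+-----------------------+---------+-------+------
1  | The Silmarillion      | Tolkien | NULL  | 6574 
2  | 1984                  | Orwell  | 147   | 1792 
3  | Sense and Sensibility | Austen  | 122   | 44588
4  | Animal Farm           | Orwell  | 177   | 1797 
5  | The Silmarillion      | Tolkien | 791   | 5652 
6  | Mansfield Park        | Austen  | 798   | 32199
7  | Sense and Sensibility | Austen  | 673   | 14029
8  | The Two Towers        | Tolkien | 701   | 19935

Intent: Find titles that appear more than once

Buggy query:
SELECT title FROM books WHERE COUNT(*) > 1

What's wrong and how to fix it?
Bug: WHERE can't reference COUNT(*); aggregates are computed after WHERE

Fix: GROUP BY title, then filter groups with HAVING COUNT(*) > 1

Corrected query:
SELECT title FROM books GROUP BY title HAVING COUNT(*) > 1

Result:
title                
---------------------
Sense and Sensibility
The Silmarillion     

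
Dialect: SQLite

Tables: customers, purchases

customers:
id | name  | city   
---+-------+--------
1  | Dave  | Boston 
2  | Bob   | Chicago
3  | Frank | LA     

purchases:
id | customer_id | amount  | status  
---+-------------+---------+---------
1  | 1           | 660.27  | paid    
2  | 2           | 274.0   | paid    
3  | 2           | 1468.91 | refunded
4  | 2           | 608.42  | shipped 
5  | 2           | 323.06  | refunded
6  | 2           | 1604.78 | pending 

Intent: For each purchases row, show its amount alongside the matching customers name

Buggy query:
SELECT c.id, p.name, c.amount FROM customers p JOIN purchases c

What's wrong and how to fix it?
Bug: Missing join condition: each purchases row is matched to all customers rows instead of just its own

Fix: Specify the join condition linking the foreign key to the parent id

Corrected query:
SELECT c.id, p.name, c.amount FROM customers p JOIN purchases c ON c.customer_id = p.id

Result:
id | name | amount 
---+------+--------
1  | Dave | 660.27 
2  | Bob  | 274    
3  | Bob  | 1468.91
4  | Bob  | 608.42 
5  | Bob  | 323.06 
6  | Bob  | 1604.78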